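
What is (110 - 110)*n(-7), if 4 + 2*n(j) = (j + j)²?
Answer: 0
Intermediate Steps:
n(j) = -2 + 2*j² (n(j) = -2 + (j + j)²/2 = -2 + (2*j)²/2 = -2 + (4*j²)/2 = -2 + 2*j²)
(110 - 110)*n(-7) = (110 - 110)*(-2 + 2*(-7)²) = 0*(-2 + 2*49) = 0*(-2 + 98) = 0*96 = 0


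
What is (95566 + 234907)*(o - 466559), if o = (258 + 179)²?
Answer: -91075054070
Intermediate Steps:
o = 190969 (o = 437² = 190969)
(95566 + 234907)*(o - 466559) = (95566 + 234907)*(190969 - 466559) = 330473*(-275590) = -91075054070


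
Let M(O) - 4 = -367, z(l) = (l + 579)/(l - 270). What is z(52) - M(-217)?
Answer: 78503/218 ≈ 360.11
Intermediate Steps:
z(l) = (579 + l)/(-270 + l)
M(O) = -363 (M(O) = 4 - 367 = -363)
z(52) - M(-217) = (579 + 52)/(-270 + 52) - 1*(-363) = 631/(-218) + 363 = -1/218*631 + 363 = -631/218 + 363 = 78503/218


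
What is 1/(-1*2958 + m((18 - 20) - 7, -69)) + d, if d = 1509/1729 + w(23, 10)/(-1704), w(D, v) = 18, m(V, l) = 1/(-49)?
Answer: 61340312203/71172230948 ≈ 0.86186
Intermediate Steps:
m(V, l) = -1/49
d = 423369/491036 (d = 1509/1729 + 18/(-1704) = 1509*(1/1729) + 18*(-1/1704) = 1509/1729 - 3/284 = 423369/491036 ≈ 0.86220)
1/(-1*2958 + m((18 - 20) - 7, -69)) + d = 1/(-1*2958 - 1/49) + 423369/491036 = 1/(-2958 - 1/49) + 423369/491036 = 1/(-144943/49) + 423369/491036 = -49/144943 + 423369/491036 = 61340312203/71172230948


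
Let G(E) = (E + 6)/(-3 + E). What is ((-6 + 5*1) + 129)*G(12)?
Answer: 256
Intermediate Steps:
G(E) = (6 + E)/(-3 + E)
((-6 + 5*1) + 129)*G(12) = ((-6 + 5*1) + 129)*((6 + 12)/(-3 + 12)) = ((-6 + 5) + 129)*(18/9) = (-1 + 129)*((1/9)*18) = 128*2 = 256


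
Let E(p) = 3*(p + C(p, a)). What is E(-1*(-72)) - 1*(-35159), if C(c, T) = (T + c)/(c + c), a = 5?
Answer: 1698077/48 ≈ 35377.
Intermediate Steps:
C(c, T) = (T + c)/(2*c) (C(c, T) = (T + c)/((2*c)) = (T + c)*(1/(2*c)) = (T + c)/(2*c))
E(p) = 3*p + 3*(5 + p)/(2*p) (E(p) = 3*(p + (5 + p)/(2*p)) = 3*p + 3*(5 + p)/(2*p))
E(-1*(-72)) - 1*(-35159) = (3/2 + 3*(-1*(-72)) + 15/(2*((-1*(-72))))) - 1*(-35159) = (3/2 + 3*72 + (15/2)/72) + 35159 = (3/2 + 216 + (15/2)*(1/72)) + 35159 = (3/2 + 216 + 5/48) + 35159 = 10445/48 + 35159 = 1698077/48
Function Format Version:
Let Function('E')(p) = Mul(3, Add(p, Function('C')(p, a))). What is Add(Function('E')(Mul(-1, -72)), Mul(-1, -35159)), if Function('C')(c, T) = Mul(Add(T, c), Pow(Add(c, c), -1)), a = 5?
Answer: Rational(1698077, 48) ≈ 35377.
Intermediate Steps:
Function('C')(c, T) = Mul(Rational(1, 2), Pow(c, -1), Add(T, c)) (Function('C')(c, T) = Mul(Add(T, c), Pow(Mul(2, c), -1)) = Mul(Add(T, c), Mul(Rational(1, 2), Pow(c, -1))) = Mul(Rational(1, 2), Pow(c, -1), Add(T, c)))
Function('E')(p) = Add(Mul(3, p), Mul(Rational(3, 2), Pow(p, -1), Add(5, p))) (Function('E')(p) = Mul(3, Add(p, Mul(Rational(1, 2), Pow(p, -1), Add(5, p)))) = Add(Mul(3, p), Mul(Rational(3, 2), Pow(p, -1), Add(5, p))))
Add(Function('E')(Mul(-1, -72)), Mul(-1, -35159)) = Add(Add(Rational(3, 2), Mul(3, Mul(-1, -72)), Mul(Rational(15, 2), Pow(Mul(-1, -72), -1))), Mul(-1, -35159)) = Add(Add(Rational(3, 2), Mul(3, 72), Mul(Rational(15, 2), Pow(72, -1))), 35159) = Add(Add(Rational(3, 2), 216, Mul(Rational(15, 2), Rational(1, 72))), 35159) = Add(Add(Rational(3, 2), 216, Rational(5, 48)), 35159) = Add(Rational(10445, 48), 35159) = Rational(1698077, 48)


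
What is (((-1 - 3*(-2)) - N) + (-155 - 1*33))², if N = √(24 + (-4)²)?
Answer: 33529 + 732*√10 ≈ 35844.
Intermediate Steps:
N = 2*√10 (N = √(24 + 16) = √40 = 2*√10 ≈ 6.3246)
(((-1 - 3*(-2)) - N) + (-155 - 1*33))² = (((-1 - 3*(-2)) - 2*√10) + (-155 - 1*33))² = (((-1 + 6) - 2*√10) + (-155 - 33))² = ((5 - 2*√10) - 188)² = (-183 - 2*√10)²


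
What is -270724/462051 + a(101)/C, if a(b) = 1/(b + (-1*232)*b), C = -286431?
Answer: -201019237610057/343084247354079 ≈ -0.58592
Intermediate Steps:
a(b) = -1/(231*b) (a(b) = 1/(b - 232*b) = 1/(-231*b) = -1/(231*b))
-270724/462051 + a(101)/C = -270724/462051 - 1/231/101/(-286431) = -270724*1/462051 - 1/231*1/101*(-1/286431) = -270724/462051 - 1/23331*(-1/286431) = -270724/462051 + 1/6682721661 = -201019237610057/343084247354079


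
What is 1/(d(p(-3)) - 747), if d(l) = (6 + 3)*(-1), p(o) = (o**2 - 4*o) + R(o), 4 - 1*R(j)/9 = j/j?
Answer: -1/756 ≈ -0.0013228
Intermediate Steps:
R(j) = 27 (R(j) = 36 - 9*j/j = 36 - 9*1 = 36 - 9 = 27)
p(o) = 27 + o**2 - 4*o (p(o) = (o**2 - 4*o) + 27 = 27 + o**2 - 4*o)
d(l) = -9 (d(l) = 9*(-1) = -9)
1/(d(p(-3)) - 747) = 1/(-9 - 747) = 1/(-756) = -1/756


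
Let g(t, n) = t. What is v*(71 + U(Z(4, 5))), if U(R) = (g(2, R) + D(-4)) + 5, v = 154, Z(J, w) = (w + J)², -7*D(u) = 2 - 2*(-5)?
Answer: 11748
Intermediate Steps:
D(u) = -12/7 (D(u) = -(2 - 2*(-5))/7 = -(2 + 10)/7 = -⅐*12 = -12/7)
Z(J, w) = (J + w)²
U(R) = 37/7 (U(R) = (2 - 12/7) + 5 = 2/7 + 5 = 37/7)
v*(71 + U(Z(4, 5))) = 154*(71 + 37/7) = 154*(534/7) = 11748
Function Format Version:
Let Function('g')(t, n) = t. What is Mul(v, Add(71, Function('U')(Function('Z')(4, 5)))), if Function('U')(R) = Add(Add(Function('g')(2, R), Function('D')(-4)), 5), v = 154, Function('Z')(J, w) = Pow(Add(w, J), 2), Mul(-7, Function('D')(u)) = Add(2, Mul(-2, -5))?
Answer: 11748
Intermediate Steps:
Function('D')(u) = Rational(-12, 7) (Function('D')(u) = Mul(Rational(-1, 7), Add(2, Mul(-2, -5))) = Mul(Rational(-1, 7), Add(2, 10)) = Mul(Rational(-1, 7), 12) = Rational(-12, 7))
Function('Z')(J, w) = Pow(Add(J, w), 2)
Function('U')(R) = Rational(37, 7) (Function('U')(R) = Add(Add(2, Rational(-12, 7)), 5) = Add(Rational(2, 7), 5) = Rational(37, 7))
Mul(v, Add(71, Function('U')(Function('Z')(4, 5)))) = Mul(154, Add(71, Rational(37, 7))) = Mul(154, Rational(534, 7)) = 11748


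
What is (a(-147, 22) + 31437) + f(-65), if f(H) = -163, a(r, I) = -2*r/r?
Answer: 31272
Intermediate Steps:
a(r, I) = -2 (a(r, I) = -2*1 = -2)
(a(-147, 22) + 31437) + f(-65) = (-2 + 31437) - 163 = 31435 - 163 = 31272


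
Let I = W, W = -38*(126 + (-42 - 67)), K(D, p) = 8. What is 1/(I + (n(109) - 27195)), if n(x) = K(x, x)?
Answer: -1/27833 ≈ -3.5929e-5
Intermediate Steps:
n(x) = 8
W = -646 (W = -38*(126 - 109) = -38*17 = -646)
I = -646
1/(I + (n(109) - 27195)) = 1/(-646 + (8 - 27195)) = 1/(-646 - 27187) = 1/(-27833) = -1/27833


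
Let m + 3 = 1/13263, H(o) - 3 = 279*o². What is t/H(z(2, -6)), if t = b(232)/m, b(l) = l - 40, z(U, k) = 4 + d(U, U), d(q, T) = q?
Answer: -212208/33312503 ≈ -0.0063702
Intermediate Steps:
z(U, k) = 4 + U
H(o) = 3 + 279*o²
b(l) = -40 + l
m = -39788/13263 (m = -3 + 1/13263 = -39788/13263 ≈ -2.9999)
t = -636624/9947 (t = (-40 + 232)/(-39788/13263) = 192*(-13263/39788) = -636624/9947 ≈ -64.002)
t/H(z(2, -6)) = -636624/(9947*(3 + 279*(4 + 2)²)) = -636624/(9947*(3 + 279*6²)) = -636624/(9947*(3 + 279*36)) = -636624/(9947*(3 + 10044)) = -636624/9947/10047 = -636624/9947*1/10047 = -212208/33312503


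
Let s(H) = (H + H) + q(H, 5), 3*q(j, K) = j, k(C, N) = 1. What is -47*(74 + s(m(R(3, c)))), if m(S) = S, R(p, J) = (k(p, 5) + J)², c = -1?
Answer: -3478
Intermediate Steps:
q(j, K) = j/3
R(p, J) = (1 + J)²
s(H) = 7*H/3 (s(H) = (H + H) + H/3 = 2*H + H/3 = 7*H/3)
-47*(74 + s(m(R(3, c)))) = -47*(74 + 7*(1 - 1)²/3) = -47*(74 + (7/3)*0²) = -47*(74 + (7/3)*0) = -47*(74 + 0) = -47*74 = -3478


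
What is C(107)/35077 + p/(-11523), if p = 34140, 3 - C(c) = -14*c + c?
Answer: -393821906/134730757 ≈ -2.9230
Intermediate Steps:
C(c) = 3 + 13*c (C(c) = 3 - (-14*c + c) = 3 - (-13)*c = 3 + 13*c)
C(107)/35077 + p/(-11523) = (3 + 13*107)/35077 + 34140/(-11523) = (3 + 1391)*(1/35077) + 34140*(-1/11523) = 1394*(1/35077) - 11380/3841 = 1394/35077 - 11380/3841 = -393821906/134730757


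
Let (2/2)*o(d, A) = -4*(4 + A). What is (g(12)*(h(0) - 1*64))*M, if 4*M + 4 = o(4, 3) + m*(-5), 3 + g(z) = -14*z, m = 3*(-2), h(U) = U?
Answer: -5472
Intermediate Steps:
o(d, A) = -16 - 4*A (o(d, A) = -4*(4 + A) = -16 - 4*A)
m = -6
g(z) = -3 - 14*z
M = -½ (M = -1 + ((-16 - 4*3) - 6*(-5))/4 = -1 + ((-16 - 12) + 30)/4 = -1 + (-28 + 30)/4 = -1 + (¼)*2 = -1 + ½ = -½ ≈ -0.50000)
(g(12)*(h(0) - 1*64))*M = ((-3 - 14*12)*(0 - 1*64))*(-½) = ((-3 - 168)*(0 - 64))*(-½) = -171*(-64)*(-½) = 10944*(-½) = -5472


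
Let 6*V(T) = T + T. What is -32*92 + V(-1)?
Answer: -8833/3 ≈ -2944.3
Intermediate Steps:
V(T) = T/3 (V(T) = (T + T)/6 = (2*T)/6 = T/3)
-32*92 + V(-1) = -32*92 + (⅓)*(-1) = -2944 - ⅓ = -8833/3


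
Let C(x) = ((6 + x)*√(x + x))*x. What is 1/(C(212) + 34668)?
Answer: -8667/226106909980 + 5777*√106/56526727495 ≈ 1.0139e-6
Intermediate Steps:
C(x) = √2*x^(3/2)*(6 + x) (C(x) = ((6 + x)*√(2*x))*x = ((6 + x)*(√2*√x))*x = (√2*√x*(6 + x))*x = √2*x^(3/2)*(6 + x))
1/(C(212) + 34668) = 1/(√2*212^(3/2)*(6 + 212) + 34668) = 1/(√2*(424*√53)*218 + 34668) = 1/(92432*√106 + 34668) = 1/(34668 + 92432*√106)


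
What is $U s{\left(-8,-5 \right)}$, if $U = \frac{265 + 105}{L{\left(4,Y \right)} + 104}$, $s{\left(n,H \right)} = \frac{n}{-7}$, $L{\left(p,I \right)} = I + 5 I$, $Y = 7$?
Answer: $\frac{1480}{511} \approx 2.8963$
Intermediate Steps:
$L{\left(p,I \right)} = 6 I$
$s{\left(n,H \right)} = - \frac{n}{7}$ ($s{\left(n,H \right)} = n \left(- \frac{1}{7}\right) = - \frac{n}{7}$)
$U = \frac{185}{73}$ ($U = \frac{265 + 105}{6 \cdot 7 + 104} = \frac{370}{42 + 104} = \frac{370}{146} = 370 \cdot \frac{1}{146} = \frac{185}{73} \approx 2.5342$)
$U s{\left(-8,-5 \right)} = \frac{185 \left(\left(- \frac{1}{7}\right) \left(-8\right)\right)}{73} = \frac{185}{73} \cdot \frac{8}{7} = \frac{1480}{511}$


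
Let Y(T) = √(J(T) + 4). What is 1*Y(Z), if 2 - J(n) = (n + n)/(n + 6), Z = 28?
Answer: √1258/17 ≈ 2.0864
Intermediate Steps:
J(n) = 2 - 2*n/(6 + n) (J(n) = 2 - (n + n)/(n + 6) = 2 - 2*n/(6 + n))
Y(T) = √(4 + 12/(6 + T)) (Y(T) = √(12/(6 + T) + 4) = √(4 + 12/(6 + T)))
1*Y(Z) = 1*(2*√((9 + 28)/(6 + 28))) = 1*(2*√(37/34)) = 1*(2*(√1258/34)) = 1*(√1258/17) = √1258/17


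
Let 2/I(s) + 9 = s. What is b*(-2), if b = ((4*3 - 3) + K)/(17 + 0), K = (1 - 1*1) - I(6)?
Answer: -58/51 ≈ -1.1373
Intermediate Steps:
I(s) = 2/(-9 + s)
K = ⅔ (K = (1 - 1*1) - 2/(-9 + 6) = (1 - 1) - 2/(-3) = 0 - 2*(-1)/3 = 0 - 1*(-⅔) = 0 + ⅔ = ⅔ ≈ 0.66667)
b = 29/51 (b = ((4*3 - 3) + ⅔)/(17 + 0) = ((12 - 3) + ⅔)/17 = (9 + ⅔)*(1/17) = (29/3)*(1/17) = 29/51 ≈ 0.56863)
b*(-2) = (29/51)*(-2) = -58/51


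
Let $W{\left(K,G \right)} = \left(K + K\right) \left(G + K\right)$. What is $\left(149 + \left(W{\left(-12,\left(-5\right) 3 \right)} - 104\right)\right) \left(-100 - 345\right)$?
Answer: $-308385$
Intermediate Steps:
$W{\left(K,G \right)} = 2 K \left(G + K\right)$
$\left(149 + \left(W{\left(-12,\left(-5\right) 3 \right)} - 104\right)\right) \left(-100 - 345\right) = \left(149 - \left(104 + 24 \left(\left(-5\right) 3 - 12\right)\right)\right) \left(-100 - 345\right) = \left(149 - \left(104 + 24 \left(-15 - 12\right)\right)\right) \left(-445\right) = \left(149 - \left(104 + 24 \left(-27\right)\right)\right) \left(-445\right) = \left(149 + \left(648 - 104\right)\right) \left(-445\right) = \left(149 + 544\right) \left(-445\right) = 693 \left(-445\right) = -308385$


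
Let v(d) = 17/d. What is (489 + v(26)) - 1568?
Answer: -28037/26 ≈ -1078.3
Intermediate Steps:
(489 + v(26)) - 1568 = (489 + 17/26) - 1568 = 12731/26 - 1568 = -28037/26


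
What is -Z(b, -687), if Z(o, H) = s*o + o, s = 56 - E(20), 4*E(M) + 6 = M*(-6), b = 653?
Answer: -115581/2 ≈ -57791.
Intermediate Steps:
E(M) = -3/2 - 3*M/2 (E(M) = -3/2 + (M*(-6))/4 = -3/2 + (-6*M)/4 = -3/2 - 3*M/2)
s = 175/2 (s = 56 - (-3/2 - 3/2*20) = 56 - (-3/2 - 30) = 56 - 1*(-63/2) = 56 + 63/2 = 175/2 ≈ 87.500)
Z(o, H) = 177*o/2 (Z(o, H) = 175*o/2 + o = 177*o/2)
-Z(b, -687) = -177*653/2 = -1*115581/2 = -115581/2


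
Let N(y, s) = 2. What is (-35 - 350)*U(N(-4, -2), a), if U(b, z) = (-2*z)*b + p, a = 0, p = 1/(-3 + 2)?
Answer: 385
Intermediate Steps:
p = -1 (p = 1/(-1) = -1)
U(b, z) = -1 - 2*b*z (U(b, z) = (-2*z)*b - 1 = -2*b*z - 1 = -1 - 2*b*z)
(-35 - 350)*U(N(-4, -2), a) = (-35 - 350)*(-1 - 2*2*0) = -385*(-1 + 0) = -385*(-1) = 385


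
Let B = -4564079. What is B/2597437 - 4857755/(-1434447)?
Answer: 867254734946/532269387477 ≈ 1.6294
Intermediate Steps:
B/2597437 - 4857755/(-1434447) = -4564079/2597437 - 4857755/(-1434447) = -4564079*1/2597437 - 4857755*(-1/1434447) = -4564079/2597437 + 693965/204921 = 867254734946/532269387477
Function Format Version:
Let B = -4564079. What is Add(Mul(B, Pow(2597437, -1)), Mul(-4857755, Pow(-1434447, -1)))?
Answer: Rational(867254734946, 532269387477) ≈ 1.6294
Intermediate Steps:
Add(Mul(B, Pow(2597437, -1)), Mul(-4857755, Pow(-1434447, -1))) = Add(Mul(-4564079, Pow(2597437, -1)), Mul(-4857755, Pow(-1434447, -1))) = Add(Mul(-4564079, Rational(1, 2597437)), Mul(-4857755, Rational(-1, 1434447))) = Add(Rational(-4564079, 2597437), Rational(693965, 204921)) = Rational(867254734946, 532269387477)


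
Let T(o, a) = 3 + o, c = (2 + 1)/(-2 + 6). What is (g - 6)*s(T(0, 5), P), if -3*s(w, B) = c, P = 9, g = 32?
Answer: -13/2 ≈ -6.5000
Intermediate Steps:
c = ¾ (c = 3/4 = 3*(¼) = ¾ ≈ 0.75000)
s(w, B) = -¼ (s(w, B) = -⅓*¾ = -¼)
(g - 6)*s(T(0, 5), P) = (32 - 6)*(-¼) = 26*(-¼) = -13/2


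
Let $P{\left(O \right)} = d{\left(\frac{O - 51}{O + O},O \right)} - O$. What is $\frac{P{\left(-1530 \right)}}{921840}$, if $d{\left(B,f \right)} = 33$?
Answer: $\frac{521}{307280} \approx 0.0016955$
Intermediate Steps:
$P{\left(O \right)} = 33 - O$
$\frac{P{\left(-1530 \right)}}{921840} = \frac{33 - -1530}{921840} = \left(33 + 1530\right) \frac{1}{921840} = 1563 \cdot \frac{1}{921840} = \frac{521}{307280}$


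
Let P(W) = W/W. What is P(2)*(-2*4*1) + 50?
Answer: 42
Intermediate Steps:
P(W) = 1
P(2)*(-2*4*1) + 50 = 1*(-2*4*1) + 50 = 1*(-8*1) + 50 = 1*(-8) + 50 = -8 + 50 = 42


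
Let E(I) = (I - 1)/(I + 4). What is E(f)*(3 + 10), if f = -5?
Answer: 78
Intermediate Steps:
E(I) = (-1 + I)/(4 + I)
E(f)*(3 + 10) = ((-1 - 5)/(4 - 5))*(3 + 10) = (-6/(-1))*13 = -1*(-6)*13 = 6*13 = 78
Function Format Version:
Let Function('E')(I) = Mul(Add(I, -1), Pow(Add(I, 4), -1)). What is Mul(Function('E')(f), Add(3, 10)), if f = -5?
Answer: 78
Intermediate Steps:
Function('E')(I) = Mul(Pow(Add(4, I), -1), Add(-1, I)) (Function('E')(I) = Mul(Add(-1, I), Pow(Add(4, I), -1)) = Mul(Pow(Add(4, I), -1), Add(-1, I)))
Mul(Function('E')(f), Add(3, 10)) = Mul(Mul(Pow(Add(4, -5), -1), Add(-1, -5)), Add(3, 10)) = Mul(Mul(Pow(-1, -1), -6), 13) = Mul(Mul(-1, -6), 13) = Mul(6, 13) = 78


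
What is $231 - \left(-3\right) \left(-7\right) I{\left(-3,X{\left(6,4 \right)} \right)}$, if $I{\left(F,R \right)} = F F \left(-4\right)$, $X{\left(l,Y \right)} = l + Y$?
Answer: $987$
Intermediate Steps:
$X{\left(l,Y \right)} = Y + l$
$I{\left(F,R \right)} = - 4 F^{2}$ ($I{\left(F,R \right)} = F^{2} \left(-4\right) = - 4 F^{2}$)
$231 - \left(-3\right) \left(-7\right) I{\left(-3,X{\left(6,4 \right)} \right)} = 231 - \left(-3\right) \left(-7\right) \left(- 4 \left(-3\right)^{2}\right) = 231 - 21 \left(\left(-4\right) 9\right) = 231 - 21 \left(-36\right) = 231 - -756 = 231 + 756 = 987$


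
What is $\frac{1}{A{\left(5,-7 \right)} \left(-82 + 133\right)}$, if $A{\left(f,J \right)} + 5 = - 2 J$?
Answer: $\frac{1}{459} \approx 0.0021787$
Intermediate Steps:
$A{\left(f,J \right)} = -5 - 2 J$
$\frac{1}{A{\left(5,-7 \right)} \left(-82 + 133\right)} = \frac{1}{\left(-5 - -14\right) \left(-82 + 133\right)} = \frac{1}{\left(-5 + 14\right) 51} = \frac{1}{9 \cdot 51} = \frac{1}{459}$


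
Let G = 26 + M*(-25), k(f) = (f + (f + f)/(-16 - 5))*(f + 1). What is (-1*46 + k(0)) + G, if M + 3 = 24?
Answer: -545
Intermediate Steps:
M = 21 (M = -3 + 24 = 21)
k(f) = 19*f*(1 + f)/21 (k(f) = (f + (2*f)/(-21))*(1 + f) = (f + (2*f)*(-1/21))*(1 + f) = (f - 2*f/21)*(1 + f) = (19*f/21)*(1 + f) = 19*f*(1 + f)/21)
G = -499 (G = 26 + 21*(-25) = 26 - 525 = -499)
(-1*46 + k(0)) + G = (-1*46 + (19/21)*0*(1 + 0)) - 499 = (-46 + (19/21)*0*1) - 499 = (-46 + 0) - 499 = -46 - 499 = -545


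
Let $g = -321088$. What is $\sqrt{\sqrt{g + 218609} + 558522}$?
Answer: $\sqrt{558522 + i \sqrt{102479}} \approx 747.34 + 0.214 i$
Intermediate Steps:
$\sqrt{\sqrt{g + 218609} + 558522} = \sqrt{\sqrt{-321088 + 218609} + 558522} = \sqrt{\sqrt{-102479} + 558522} = \sqrt{i \sqrt{102479} + 558522} = \sqrt{558522 + i \sqrt{102479}}$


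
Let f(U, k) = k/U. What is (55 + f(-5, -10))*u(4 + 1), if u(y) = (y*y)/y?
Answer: 285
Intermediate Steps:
u(y) = y (u(y) = y**2/y = y)
(55 + f(-5, -10))*u(4 + 1) = (55 - 10/(-5))*(4 + 1) = (55 - 10*(-1/5))*5 = (55 + 2)*5 = 57*5 = 285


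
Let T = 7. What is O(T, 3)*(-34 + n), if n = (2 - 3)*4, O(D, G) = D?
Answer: -266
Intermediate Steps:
n = -4 (n = -1*4 = -4)
O(T, 3)*(-34 + n) = 7*(-34 - 4) = 7*(-38) = -266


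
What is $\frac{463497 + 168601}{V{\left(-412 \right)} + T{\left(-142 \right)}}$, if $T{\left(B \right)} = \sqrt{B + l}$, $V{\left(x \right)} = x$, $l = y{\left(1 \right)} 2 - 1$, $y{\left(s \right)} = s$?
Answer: $- \frac{260424376}{169885} - \frac{632098 i \sqrt{141}}{169885} \approx -1532.9 - 44.181 i$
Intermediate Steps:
$l = 1$ ($l = 1 \cdot 2 - 1 = 2 - 1 = 1$)
$T{\left(B \right)} = \sqrt{1 + B}$ ($T{\left(B \right)} = \sqrt{B + 1} = \sqrt{1 + B}$)
$\frac{463497 + 168601}{V{\left(-412 \right)} + T{\left(-142 \right)}} = \frac{463497 + 168601}{-412 + \sqrt{1 - 142}} = \frac{632098}{-412 + \sqrt{-141}} = \frac{632098}{-412 + i \sqrt{141}}$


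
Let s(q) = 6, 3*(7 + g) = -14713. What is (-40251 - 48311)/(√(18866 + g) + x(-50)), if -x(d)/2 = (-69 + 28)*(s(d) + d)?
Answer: 119824386/4876391 + 44281*√31398/9752782 ≈ 25.377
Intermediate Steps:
g = -14734/3 (g = -7 + (⅓)*(-14713) = -7 - 14713/3 = -14734/3 ≈ -4911.3)
x(d) = 492 + 82*d (x(d) = -2*(-69 + 28)*(6 + d) = -(-82)*(6 + d) = -2*(-246 - 41*d) = 492 + 82*d)
(-40251 - 48311)/(√(18866 + g) + x(-50)) = (-40251 - 48311)/(√(18866 - 14734/3) + (492 + 82*(-50))) = -88562/(√(41864/3) + (492 - 4100)) = -88562/(2*√31398/3 - 3608) = -88562/(-3608 + 2*√31398/3)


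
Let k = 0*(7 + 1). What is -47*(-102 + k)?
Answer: 4794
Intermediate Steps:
k = 0 (k = 0*8 = 0)
-47*(-102 + k) = -47*(-102 + 0) = -47*(-102) = 4794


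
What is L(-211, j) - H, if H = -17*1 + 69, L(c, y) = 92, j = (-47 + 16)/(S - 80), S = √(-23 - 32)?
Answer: 40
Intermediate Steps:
S = I*√55 (S = √(-55) = I*√55 ≈ 7.4162*I)
j = -31/(-80 + I*√55) (j = (-47 + 16)/(I*√55 - 80) = -31/(-80 + I*√55) ≈ 0.3842 + 0.035616*I)
H = 52 (H = -17 + 69 = 52)
L(-211, j) - H = 92 - 1*52 = 92 - 52 = 40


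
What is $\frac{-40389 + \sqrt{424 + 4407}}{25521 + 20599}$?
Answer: $- \frac{40389}{46120} + \frac{\sqrt{4831}}{46120} \approx -0.87423$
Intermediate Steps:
$\frac{-40389 + \sqrt{424 + 4407}}{25521 + 20599} = \frac{-40389 + \sqrt{4831}}{46120} = \left(-40389 + \sqrt{4831}\right) \frac{1}{46120} = - \frac{40389}{46120} + \frac{\sqrt{4831}}{46120}$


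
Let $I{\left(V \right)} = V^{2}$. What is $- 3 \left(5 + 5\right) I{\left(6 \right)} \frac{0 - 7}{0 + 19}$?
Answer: $\frac{7560}{19} \approx 397.89$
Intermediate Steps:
$- 3 \left(5 + 5\right) I{\left(6 \right)} \frac{0 - 7}{0 + 19} = - 3 \left(5 + 5\right) 6^{2} \frac{0 - 7}{0 + 19} = \left(-3\right) 10 \cdot 36 \left(- \frac{7}{19}\right) = \left(-30\right) 36 \left(\left(-7\right) \frac{1}{19}\right) = \left(-1080\right) \left(- \frac{7}{19}\right) = \frac{7560}{19}$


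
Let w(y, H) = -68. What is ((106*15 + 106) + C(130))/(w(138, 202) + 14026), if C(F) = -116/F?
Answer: 55091/453635 ≈ 0.12144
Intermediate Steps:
((106*15 + 106) + C(130))/(w(138, 202) + 14026) = ((106*15 + 106) - 116/130)/(-68 + 14026) = ((1590 + 106) - 116*1/130)/13958 = (1696 - 58/65)*(1/13958) = (110182/65)*(1/13958) = 55091/453635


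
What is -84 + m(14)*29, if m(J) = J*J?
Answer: 5600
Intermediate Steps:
m(J) = J²
-84 + m(14)*29 = -84 + 14²*29 = -84 + 196*29 = -84 + 5684 = 5600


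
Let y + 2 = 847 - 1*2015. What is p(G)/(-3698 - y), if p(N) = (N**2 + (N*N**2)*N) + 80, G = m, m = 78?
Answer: -9255305/632 ≈ -14644.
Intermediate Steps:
G = 78
y = -1170 (y = -2 + (847 - 1*2015) = -2 + (847 - 2015) = -2 - 1168 = -1170)
p(N) = 80 + N**2 + N**4 (p(N) = (N**2 + N**3*N) + 80 = (N**2 + N**4) + 80 = 80 + N**2 + N**4)
p(G)/(-3698 - y) = (80 + 78**2 + 78**4)/(-3698 - 1*(-1170)) = (80 + 6084 + 37015056)/(-3698 + 1170) = 37021220/(-2528) = 37021220*(-1/2528) = -9255305/632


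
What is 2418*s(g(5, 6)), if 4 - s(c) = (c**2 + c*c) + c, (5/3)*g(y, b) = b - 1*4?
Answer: -4836/25 ≈ -193.44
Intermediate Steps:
g(y, b) = -12/5 + 3*b/5 (g(y, b) = 3*(b - 1*4)/5 = 3*(b - 4)/5 = 3*(-4 + b)/5 = -12/5 + 3*b/5)
s(c) = 4 - c - 2*c**2 (s(c) = 4 - ((c**2 + c*c) + c) = 4 - ((c**2 + c**2) + c) = 4 - (2*c**2 + c) = 4 - (c + 2*c**2) = 4 + (-c - 2*c**2) = 4 - c - 2*c**2)
2418*s(g(5, 6)) = 2418*(4 - (-12/5 + (3/5)*6) - 2*(-12/5 + (3/5)*6)**2) = 2418*(4 - (-12/5 + 18/5) - 2*(-12/5 + 18/5)**2) = 2418*(4 - 1*6/5 - 2*(6/5)**2) = 2418*(4 - 6/5 - 2*36/25) = 2418*(4 - 6/5 - 72/25) = 2418*(-2/25) = -4836/25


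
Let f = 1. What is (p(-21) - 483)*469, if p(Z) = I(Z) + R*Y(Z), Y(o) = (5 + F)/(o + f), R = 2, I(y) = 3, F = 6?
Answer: -2256359/10 ≈ -2.2564e+5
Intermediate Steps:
Y(o) = 11/(1 + o) (Y(o) = (5 + 6)/(o + 1) = 11/(1 + o))
p(Z) = 3 + 22/(1 + Z) (p(Z) = 3 + 2*(11/(1 + Z)) = 3 + 22/(1 + Z))
(p(-21) - 483)*469 = ((25 + 3*(-21))/(1 - 21) - 483)*469 = ((25 - 63)/(-20) - 483)*469 = (-1/20*(-38) - 483)*469 = (19/10 - 483)*469 = -4811/10*469 = -2256359/10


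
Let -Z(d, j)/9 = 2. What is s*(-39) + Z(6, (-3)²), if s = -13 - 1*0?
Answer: 489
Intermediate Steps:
Z(d, j) = -18 (Z(d, j) = -9*2 = -18)
s = -13 (s = -13 + 0 = -13)
s*(-39) + Z(6, (-3)²) = -13*(-39) - 18 = 507 - 18 = 489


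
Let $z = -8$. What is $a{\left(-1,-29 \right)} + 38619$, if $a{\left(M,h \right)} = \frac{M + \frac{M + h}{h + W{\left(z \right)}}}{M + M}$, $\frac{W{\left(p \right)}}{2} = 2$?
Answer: $\frac{386189}{10} \approx 38619.0$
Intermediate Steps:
$W{\left(p \right)} = 4$ ($W{\left(p \right)} = 2 \cdot 2 = 4$)
$a{\left(M,h \right)} = \frac{M + \frac{M + h}{4 + h}}{2 M}$ ($a{\left(M,h \right)} = \frac{M + \frac{M + h}{h + 4}}{M + M} = \frac{M + \frac{M + h}{4 + h}}{2 M}$)
$a{\left(-1,-29 \right)} + 38619 = \frac{-29 + 5 \left(-1\right) - -29}{2 \left(-1\right) \left(4 - 29\right)} + 38619 = \frac{1}{2} \left(-1\right) \frac{1}{-25} \left(-29 - 5 + 29\right) + 38619 = \frac{1}{2} \left(-1\right) \left(- \frac{1}{25}\right) \left(-5\right) + 38619 = - \frac{1}{10} + 38619 = \frac{386189}{10}$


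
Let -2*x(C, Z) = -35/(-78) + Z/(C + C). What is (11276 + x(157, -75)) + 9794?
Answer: 258021935/12246 ≈ 21070.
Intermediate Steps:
x(C, Z) = -35/156 - Z/(4*C) (x(C, Z) = -(-35/(-78) + Z/(C + C))/2 = -(-35*(-1/78) + Z/((2*C)))/2 = -(35/78 + Z*(1/(2*C)))/2 = -(35/78 + Z/(2*C))/2 = -35/156 - Z/(4*C))
(11276 + x(157, -75)) + 9794 = (11276 + (-35/156 - ¼*(-75)/157)) + 9794 = (11276 + (-35/156 - ¼*(-75)*1/157)) + 9794 = (11276 + (-35/156 + 75/628)) + 9794 = (11276 - 1285/12246) + 9794 = 138084611/12246 + 9794 = 258021935/12246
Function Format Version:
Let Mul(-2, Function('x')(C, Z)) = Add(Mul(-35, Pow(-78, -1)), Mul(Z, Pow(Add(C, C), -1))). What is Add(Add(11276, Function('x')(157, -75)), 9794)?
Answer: Rational(258021935, 12246) ≈ 21070.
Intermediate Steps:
Function('x')(C, Z) = Add(Rational(-35, 156), Mul(Rational(-1, 4), Z, Pow(C, -1))) (Function('x')(C, Z) = Mul(Rational(-1, 2), Add(Mul(-35, Pow(-78, -1)), Mul(Z, Pow(Add(C, C), -1)))) = Mul(Rational(-1, 2), Add(Mul(-35, Rational(-1, 78)), Mul(Z, Pow(Mul(2, C), -1)))) = Mul(Rational(-1, 2), Add(Rational(35, 78), Mul(Z, Mul(Rational(1, 2), Pow(C, -1))))) = Mul(Rational(-1, 2), Add(Rational(35, 78), Mul(Rational(1, 2), Z, Pow(C, -1)))) = Add(Rational(-35, 156), Mul(Rational(-1, 4), Z, Pow(C, -1))))
Add(Add(11276, Function('x')(157, -75)), 9794) = Add(Add(11276, Add(Rational(-35, 156), Mul(Rational(-1, 4), -75, Pow(157, -1)))), 9794) = Add(Add(11276, Add(Rational(-35, 156), Mul(Rational(-1, 4), -75, Rational(1, 157)))), 9794) = Add(Add(11276, Add(Rational(-35, 156), Rational(75, 628))), 9794) = Add(Add(11276, Rational(-1285, 12246)), 9794) = Add(Rational(138084611, 12246), 9794) = Rational(258021935, 12246)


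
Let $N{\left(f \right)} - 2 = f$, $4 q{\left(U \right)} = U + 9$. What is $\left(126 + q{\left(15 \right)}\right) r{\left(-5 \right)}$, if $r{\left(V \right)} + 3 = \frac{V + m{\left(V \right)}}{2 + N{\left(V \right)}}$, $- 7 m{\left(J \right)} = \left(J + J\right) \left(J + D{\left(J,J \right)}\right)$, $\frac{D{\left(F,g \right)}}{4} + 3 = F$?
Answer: $\frac{50688}{7} \approx 7241.1$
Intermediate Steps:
$D{\left(F,g \right)} = -12 + 4 F$
$q{\left(U \right)} = \frac{9}{4} + \frac{U}{4}$ ($q{\left(U \right)} = \frac{U + 9}{4} = \frac{9 + U}{4} = \frac{9}{4} + \frac{U}{4}$)
$m{\left(J \right)} = - \frac{2 J \left(-12 + 5 J\right)}{7}$ ($m{\left(J \right)} = - \frac{\left(J + J\right) \left(J + \left(-12 + 4 J\right)\right)}{7} = - \frac{2 J \left(-12 + 5 J\right)}{7}$)
$N{\left(f \right)} = 2 + f$
$r{\left(V \right)} = -3 + \frac{V + \frac{2 V \left(12 - 5 V\right)}{7}}{4 + V}$ ($r{\left(V \right)} = -3 + \frac{V + \frac{2 V \left(12 - 5 V\right)}{7}}{2 + \left(2 + V\right)} = -3 + \frac{V + \frac{2 V \left(12 - 5 V\right)}{7}}{4 + V}$)
$\left(126 + q{\left(15 \right)}\right) r{\left(-5 \right)} = \left(126 + \left(\frac{9}{4} + \frac{1}{4} \cdot 15\right)\right) \frac{2 \left(-42 - 5 \left(-5\right)^{2} + 5 \left(-5\right)\right)}{7 \left(4 - 5\right)} = \left(126 + \left(\frac{9}{4} + \frac{15}{4}\right)\right) \frac{2 \left(-42 - 125 - 25\right)}{7 \left(-1\right)} = \left(126 + 6\right) \frac{2}{7} \left(-1\right) \left(-42 - 125 - 25\right) = 132 \cdot \frac{2}{7} \left(-1\right) \left(-192\right) = 132 \cdot \frac{384}{7} = \frac{50688}{7}$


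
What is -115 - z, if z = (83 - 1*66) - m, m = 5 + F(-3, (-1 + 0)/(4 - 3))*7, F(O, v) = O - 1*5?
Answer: -183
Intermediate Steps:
F(O, v) = -5 + O (F(O, v) = O - 5 = -5 + O)
m = -51 (m = 5 + (-5 - 3)*7 = 5 - 8*7 = 5 - 56 = -51)
z = 68 (z = (83 - 1*66) - 1*(-51) = (83 - 66) + 51 = 17 + 51 = 68)
-115 - z = -115 - 1*68 = -115 - 68 = -183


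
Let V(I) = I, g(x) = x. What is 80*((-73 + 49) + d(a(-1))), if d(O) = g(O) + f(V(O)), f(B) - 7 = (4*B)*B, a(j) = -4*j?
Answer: 4080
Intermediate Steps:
f(B) = 7 + 4*B² (f(B) = 7 + (4*B)*B = 7 + 4*B²)
d(O) = 7 + O + 4*O² (d(O) = O + (7 + 4*O²) = 7 + O + 4*O²)
80*((-73 + 49) + d(a(-1))) = 80*((-73 + 49) + (7 - 4*(-1) + 4*(-4*(-1))²)) = 80*(-24 + (7 + 4 + 4*4²)) = 80*(-24 + (7 + 4 + 4*16)) = 80*(-24 + (7 + 4 + 64)) = 80*(-24 + 75) = 80*51 = 4080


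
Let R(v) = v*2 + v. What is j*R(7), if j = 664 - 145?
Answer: 10899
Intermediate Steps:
j = 519
R(v) = 3*v (R(v) = 2*v + v = 3*v)
j*R(7) = 519*(3*7) = 519*21 = 10899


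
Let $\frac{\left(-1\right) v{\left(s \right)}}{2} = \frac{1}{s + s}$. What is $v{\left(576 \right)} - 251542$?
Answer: $- \frac{144888193}{576} \approx -2.5154 \cdot 10^{5}$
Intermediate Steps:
$v{\left(s \right)} = - \frac{1}{s}$ ($v{\left(s \right)} = - \frac{2}{s + s} = - \frac{2}{2 s} = - 2 \frac{1}{2 s} = - \frac{1}{s}$)
$v{\left(576 \right)} - 251542 = - \frac{1}{576} - 251542 = - \frac{144888193}{576}$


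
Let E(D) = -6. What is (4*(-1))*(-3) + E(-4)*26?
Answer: -144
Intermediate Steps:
(4*(-1))*(-3) + E(-4)*26 = (4*(-1))*(-3) - 6*26 = -4*(-3) - 156 = 12 - 156 = -144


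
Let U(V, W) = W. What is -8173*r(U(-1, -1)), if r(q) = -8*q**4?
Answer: 65384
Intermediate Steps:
r(q) = -8*q**4
-8173*r(U(-1, -1)) = -(-65384)*(-1)**4 = -(-65384) = -8173*(-8) = 65384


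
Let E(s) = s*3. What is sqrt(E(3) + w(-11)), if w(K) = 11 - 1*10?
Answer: sqrt(10) ≈ 3.1623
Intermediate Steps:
E(s) = 3*s
w(K) = 1 (w(K) = 11 - 10 = 1)
sqrt(E(3) + w(-11)) = sqrt(3*3 + 1) = sqrt(9 + 1) = sqrt(10)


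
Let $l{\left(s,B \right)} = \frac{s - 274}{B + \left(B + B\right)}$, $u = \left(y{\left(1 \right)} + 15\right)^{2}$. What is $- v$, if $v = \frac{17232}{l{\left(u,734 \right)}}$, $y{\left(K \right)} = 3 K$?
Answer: $- \frac{18972432}{25} \approx -7.589 \cdot 10^{5}$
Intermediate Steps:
$u = 324$ ($u = \left(3 \cdot 1 + 15\right)^{2} = \left(3 + 15\right)^{2} = 18^{2} = 324$)
$l{\left(s,B \right)} = \frac{-274 + s}{3 B}$ ($l{\left(s,B \right)} = \frac{-274 + s}{B + 2 B} = \frac{-274 + s}{3 B}$)
$v = \frac{18972432}{25}$ ($v = \frac{17232}{\frac{1}{3} \cdot \frac{1}{734} \left(-274 + 324\right)} = \frac{17232}{\frac{1}{3} \cdot \frac{1}{734} \cdot 50} = \frac{17232}{\frac{25}{1101}} = 17232 \cdot \frac{1101}{25} = \frac{18972432}{25} \approx 7.589 \cdot 10^{5}$)
$- v = \left(-1\right) \frac{18972432}{25} = - \frac{18972432}{25}$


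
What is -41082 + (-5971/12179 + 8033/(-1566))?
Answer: -27021930629/657666 ≈ -41088.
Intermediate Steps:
-41082 + (-5971/12179 + 8033/(-1566)) = -41082 + (-5971*1/12179 + 8033*(-1/1566)) = -41082 + (-5971/12179 - 277/54) = -41082 - 3696017/657666 = -27021930629/657666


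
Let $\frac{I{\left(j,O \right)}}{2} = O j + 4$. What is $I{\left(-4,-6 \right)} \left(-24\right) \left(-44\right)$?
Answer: $59136$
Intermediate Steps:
$I{\left(j,O \right)} = 8 + 2 O j$ ($I{\left(j,O \right)} = 2 \left(O j + 4\right) = 2 \left(4 + O j\right) = 8 + 2 O j$)
$I{\left(-4,-6 \right)} \left(-24\right) \left(-44\right) = \left(8 + 2 \left(-6\right) \left(-4\right)\right) \left(-24\right) \left(-44\right) = \left(8 + 48\right) \left(-24\right) \left(-44\right) = 56 \left(-24\right) \left(-44\right) = \left(-1344\right) \left(-44\right) = 59136$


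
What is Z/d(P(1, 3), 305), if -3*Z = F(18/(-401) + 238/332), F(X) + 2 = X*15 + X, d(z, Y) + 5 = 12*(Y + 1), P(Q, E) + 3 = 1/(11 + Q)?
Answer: -97094/122048761 ≈ -0.00079553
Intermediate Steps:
P(Q, E) = -3 + 1/(11 + Q)
d(z, Y) = 7 + 12*Y (d(z, Y) = -5 + 12*(Y + 1) = -5 + 12*(1 + Y) = -5 + (12 + 12*Y) = 7 + 12*Y)
F(X) = -2 + 16*X (F(X) = -2 + (X*15 + X) = -2 + (15*X + X) = -2 + 16*X)
Z = -97094/33283 (Z = -(-2 + 16*(18/(-401) + 238/332))/3 = -(-2 + 16*(18*(-1/401) + 238*(1/332)))/3 = -(-2 + 16*(-18/401 + 119/166))/3 = -(-2 + 16*(44731/66566))/3 = -(-2 + 357848/33283)/3 = -⅓*291282/33283 = -97094/33283 ≈ -2.9172)
Z/d(P(1, 3), 305) = -97094/(33283*(7 + 12*305)) = -97094/(33283*(7 + 3660)) = -97094/33283/3667 = -97094/33283*1/3667 = -97094/122048761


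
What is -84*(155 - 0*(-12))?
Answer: -13020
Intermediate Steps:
-84*(155 - 0*(-12)) = -84*(155 - 1*0) = -84*(155 + 0) = -84*155 = -13020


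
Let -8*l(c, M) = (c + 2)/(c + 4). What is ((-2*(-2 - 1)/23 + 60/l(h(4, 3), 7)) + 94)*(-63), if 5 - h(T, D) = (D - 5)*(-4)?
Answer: -832104/23 ≈ -36178.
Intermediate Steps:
h(T, D) = -15 + 4*D (h(T, D) = 5 - (D - 5)*(-4) = 5 - (-5 + D)*(-4) = 5 - (20 - 4*D) = 5 + (-20 + 4*D) = -15 + 4*D)
l(c, M) = -(2 + c)/(8*(4 + c)) (l(c, M) = -(c + 2)/(8*(c + 4)) = -(2 + c)/(8*(4 + c)))
((-2*(-2 - 1)/23 + 60/l(h(4, 3), 7)) + 94)*(-63) = ((-2*(-2 - 1)/23 + 60/(((-2 - (-15 + 4*3))/(8*(4 + (-15 + 4*3)))))) + 94)*(-63) = ((-2*(-3)*(1/23) + 60/(((-2 - (-15 + 12))/(8*(4 + (-15 + 12)))))) + 94)*(-63) = ((6*(1/23) + 60/(((-2 - 1*(-3))/(8*(4 - 3))))) + 94)*(-63) = ((6/23 + 60/(((⅛)*(-2 + 3)/1))) + 94)*(-63) = ((6/23 + 60/(((⅛)*1*1))) + 94)*(-63) = ((6/23 + 60/(⅛)) + 94)*(-63) = ((6/23 + 60*8) + 94)*(-63) = ((6/23 + 480) + 94)*(-63) = (11046/23 + 94)*(-63) = (13208/23)*(-63) = -832104/23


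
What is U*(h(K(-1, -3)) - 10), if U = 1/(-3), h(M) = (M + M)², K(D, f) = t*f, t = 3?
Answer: -314/3 ≈ -104.67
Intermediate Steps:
K(D, f) = 3*f
h(M) = 4*M² (h(M) = (2*M)² = 4*M²)
U = -⅓ ≈ -0.33333
U*(h(K(-1, -3)) - 10) = -(4*(3*(-3))² - 10)/3 = -(4*(-9)² - 10)/3 = -(4*81 - 10)/3 = -(324 - 10)/3 = -⅓*314 = -314/3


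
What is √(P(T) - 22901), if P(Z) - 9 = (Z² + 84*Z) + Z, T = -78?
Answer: I*√23438 ≈ 153.09*I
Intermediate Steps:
P(Z) = 9 + Z² + 85*Z (P(Z) = 9 + ((Z² + 84*Z) + Z) = 9 + (Z² + 85*Z) = 9 + Z² + 85*Z)
√(P(T) - 22901) = √((9 + (-78)² + 85*(-78)) - 22901) = √((9 + 6084 - 6630) - 22901) = √(-537 - 22901) = √(-23438) = I*√23438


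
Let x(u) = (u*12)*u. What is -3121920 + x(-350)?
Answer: -1651920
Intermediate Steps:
x(u) = 12*u² (x(u) = (12*u)*u = 12*u²)
-3121920 + x(-350) = -3121920 + 12*(-350)² = -3121920 + 12*122500 = -3121920 + 1470000 = -1651920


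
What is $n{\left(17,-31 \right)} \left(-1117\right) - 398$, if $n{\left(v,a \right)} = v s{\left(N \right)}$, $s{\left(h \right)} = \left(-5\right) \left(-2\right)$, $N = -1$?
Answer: $-190288$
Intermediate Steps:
$s{\left(h \right)} = 10$
$n{\left(v,a \right)} = 10 v$ ($n{\left(v,a \right)} = v 10 = 10 v$)
$n{\left(17,-31 \right)} \left(-1117\right) - 398 = 10 \cdot 17 \left(-1117\right) - 398 = 170 \left(-1117\right) - 398 = -189890 - 398 = -190288$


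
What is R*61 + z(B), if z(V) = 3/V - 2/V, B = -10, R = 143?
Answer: 87229/10 ≈ 8722.9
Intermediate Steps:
z(V) = 1/V
R*61 + z(B) = 143*61 + 1/(-10) = 8723 - ⅒ = 87229/10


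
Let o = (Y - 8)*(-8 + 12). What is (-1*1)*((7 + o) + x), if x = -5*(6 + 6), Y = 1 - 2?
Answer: 89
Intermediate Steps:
Y = -1
o = -36 (o = (-1 - 8)*(-8 + 12) = -9*4 = -36)
x = -60 (x = -5*12 = -60)
(-1*1)*((7 + o) + x) = (-1*1)*((7 - 36) - 60) = -(-29 - 60) = -1*(-89) = 89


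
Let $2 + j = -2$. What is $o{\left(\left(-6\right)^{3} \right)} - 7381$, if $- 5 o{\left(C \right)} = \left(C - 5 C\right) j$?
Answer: $- \frac{33449}{5} \approx -6689.8$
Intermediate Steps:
$j = -4$ ($j = -2 - 2 = -4$)
$o{\left(C \right)} = - \frac{16 C}{5}$ ($o{\left(C \right)} = - \frac{\left(C - 5 C\right) \left(-4\right)}{5} = - \frac{- 4 C \left(-4\right)}{5} = - \frac{16 C}{5}$)
$o{\left(\left(-6\right)^{3} \right)} - 7381 = - \frac{16 \left(-6\right)^{3}}{5} - 7381 = \left(- \frac{16}{5}\right) \left(-216\right) - 7381 = \frac{3456}{5} - 7381 = - \frac{33449}{5}$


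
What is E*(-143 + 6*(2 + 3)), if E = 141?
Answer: -15933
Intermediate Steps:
E*(-143 + 6*(2 + 3)) = 141*(-143 + 6*(2 + 3)) = 141*(-143 + 6*5) = 141*(-143 + 30) = 141*(-113) = -15933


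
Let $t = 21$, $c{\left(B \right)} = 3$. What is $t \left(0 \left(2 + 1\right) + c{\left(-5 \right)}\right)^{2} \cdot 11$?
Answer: $2079$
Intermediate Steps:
$t \left(0 \left(2 + 1\right) + c{\left(-5 \right)}\right)^{2} \cdot 11 = 21 \left(0 \left(2 + 1\right) + 3\right)^{2} \cdot 11 = 21 \left(0 \cdot 3 + 3\right)^{2} \cdot 11 = 21 \left(0 + 3\right)^{2} \cdot 11 = 21 \cdot 3^{2} \cdot 11 = 21 \cdot 9 \cdot 11 = 189 \cdot 11 = 2079$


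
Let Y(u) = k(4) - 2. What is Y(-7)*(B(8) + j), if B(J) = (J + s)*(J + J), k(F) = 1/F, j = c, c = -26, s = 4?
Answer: -581/2 ≈ -290.50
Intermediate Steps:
j = -26
Y(u) = -7/4 (Y(u) = 1/4 - 2 = ¼ - 2 = -7/4)
B(J) = 2*J*(4 + J) (B(J) = (J + 4)*(J + J) = (4 + J)*(2*J) = 2*J*(4 + J))
Y(-7)*(B(8) + j) = -7*(2*8*(4 + 8) - 26)/4 = -7*(2*8*12 - 26)/4 = -7*(192 - 26)/4 = -7/4*166 = -581/2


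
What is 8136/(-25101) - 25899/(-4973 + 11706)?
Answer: -78318943/18778337 ≈ -4.1707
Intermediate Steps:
8136/(-25101) - 25899/(-4973 + 11706) = 8136*(-1/25101) - 25899/6733 = -904/2789 - 25899*1/6733 = -904/2789 - 25899/6733 = -78318943/18778337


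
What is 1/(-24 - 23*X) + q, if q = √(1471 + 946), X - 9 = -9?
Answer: -1/24 + √2417 ≈ 49.121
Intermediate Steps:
X = 0 (X = 9 - 9 = 0)
q = √2417 ≈ 49.163
1/(-24 - 23*X) + q = 1/(-24 - 23*0) + √2417 = 1/(-24 + 0) + √2417 = 1/(-24) + √2417 = -1/24 + √2417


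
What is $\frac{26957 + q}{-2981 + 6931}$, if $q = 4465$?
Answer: $\frac{15711}{1975} \approx 7.9549$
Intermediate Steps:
$\frac{26957 + q}{-2981 + 6931} = \frac{26957 + 4465}{-2981 + 6931} = \frac{31422}{3950} = 31422 \cdot \frac{1}{3950} = \frac{15711}{1975}$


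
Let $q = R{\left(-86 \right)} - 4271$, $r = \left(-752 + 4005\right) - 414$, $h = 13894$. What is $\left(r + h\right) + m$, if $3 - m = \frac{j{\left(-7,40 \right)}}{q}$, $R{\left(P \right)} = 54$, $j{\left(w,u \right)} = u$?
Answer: $\frac{70575752}{4217} \approx 16736.0$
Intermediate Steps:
$r = 2839$ ($r = 3253 - 414 = 2839$)
$q = -4217$ ($q = 54 - 4271 = -4217$)
$m = \frac{12691}{4217}$ ($m = 3 - \frac{40}{-4217} = 3 - 40 \left(- \frac{1}{4217}\right) = 3 - - \frac{40}{4217} = 3 + \frac{40}{4217} = \frac{12691}{4217} \approx 3.0095$)
$\left(r + h\right) + m = \left(2839 + 13894\right) + \frac{12691}{4217} = 16733 + \frac{12691}{4217} = \frac{70575752}{4217}$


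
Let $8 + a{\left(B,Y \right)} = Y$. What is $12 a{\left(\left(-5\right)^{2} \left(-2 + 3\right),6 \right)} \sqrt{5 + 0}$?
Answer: $- 24 \sqrt{5} \approx -53.666$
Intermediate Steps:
$a{\left(B,Y \right)} = -8 + Y$
$12 a{\left(\left(-5\right)^{2} \left(-2 + 3\right),6 \right)} \sqrt{5 + 0} = 12 \left(-8 + 6\right) \sqrt{5 + 0} = 12 \left(-2\right) \sqrt{5} = - 24 \sqrt{5}$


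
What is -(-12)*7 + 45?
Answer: 129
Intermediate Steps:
-(-12)*7 + 45 = -4*(-21) + 45 = 84 + 45 = 129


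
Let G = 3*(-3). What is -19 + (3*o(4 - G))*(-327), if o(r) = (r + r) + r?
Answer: -38278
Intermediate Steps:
G = -9
o(r) = 3*r (o(r) = 2*r + r = 3*r)
-19 + (3*o(4 - G))*(-327) = -19 + (3*(3*(4 - 1*(-9))))*(-327) = -19 + (3*(3*(4 + 9)))*(-327) = -19 + (3*(3*13))*(-327) = -19 + (3*39)*(-327) = -19 + 117*(-327) = -19 - 38259 = -38278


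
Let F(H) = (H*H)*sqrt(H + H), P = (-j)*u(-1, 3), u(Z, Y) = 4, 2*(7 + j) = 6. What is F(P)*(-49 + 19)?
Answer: -30720*sqrt(2) ≈ -43445.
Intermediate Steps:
j = -4 (j = -7 + (1/2)*6 = -7 + 3 = -4)
P = 16 (P = -1*(-4)*4 = 4*4 = 16)
F(H) = sqrt(2)*H**(5/2) (F(H) = H**2*sqrt(2*H) = H**2*(sqrt(2)*sqrt(H)) = sqrt(2)*H**(5/2))
F(P)*(-49 + 19) = (sqrt(2)*16**(5/2))*(-49 + 19) = (sqrt(2)*1024)*(-30) = (1024*sqrt(2))*(-30) = -30720*sqrt(2)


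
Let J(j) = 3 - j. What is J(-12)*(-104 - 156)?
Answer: -3900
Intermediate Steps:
J(-12)*(-104 - 156) = (3 - 1*(-12))*(-104 - 156) = (3 + 12)*(-260) = 15*(-260) = -3900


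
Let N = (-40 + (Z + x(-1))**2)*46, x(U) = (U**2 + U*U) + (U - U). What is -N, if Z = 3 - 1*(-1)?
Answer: 184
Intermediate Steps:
x(U) = 2*U**2 (x(U) = (U**2 + U**2) + 0 = 2*U**2 + 0 = 2*U**2)
Z = 4 (Z = 3 + 1 = 4)
N = -184 (N = (-40 + (4 + 2*(-1)**2)**2)*46 = (-40 + (4 + 2*1)**2)*46 = (-40 + (4 + 2)**2)*46 = (-40 + 6**2)*46 = (-40 + 36)*46 = -4*46 = -184)
-N = -1*(-184) = 184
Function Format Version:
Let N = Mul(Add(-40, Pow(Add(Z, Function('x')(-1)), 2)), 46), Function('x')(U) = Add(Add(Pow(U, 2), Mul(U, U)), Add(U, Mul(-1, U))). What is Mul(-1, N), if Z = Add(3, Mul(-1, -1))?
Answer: 184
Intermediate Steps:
Function('x')(U) = Mul(2, Pow(U, 2)) (Function('x')(U) = Add(Add(Pow(U, 2), Pow(U, 2)), 0) = Add(Mul(2, Pow(U, 2)), 0) = Mul(2, Pow(U, 2)))
Z = 4 (Z = Add(3, 1) = 4)
N = -184 (N = Mul(Add(-40, Pow(Add(4, Mul(2, Pow(-1, 2))), 2)), 46) = Mul(Add(-40, Pow(Add(4, Mul(2, 1)), 2)), 46) = Mul(Add(-40, Pow(Add(4, 2), 2)), 46) = Mul(Add(-40, Pow(6, 2)), 46) = Mul(Add(-40, 36), 46) = Mul(-4, 46) = -184)
Mul(-1, N) = Mul(-1, -184) = 184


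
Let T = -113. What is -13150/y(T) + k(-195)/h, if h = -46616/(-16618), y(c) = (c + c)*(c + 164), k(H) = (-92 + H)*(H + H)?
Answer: 2679947610205/67162002 ≈ 39903.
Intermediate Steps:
k(H) = 2*H*(-92 + H) (k(H) = (-92 + H)*(2*H) = 2*H*(-92 + H))
y(c) = 2*c*(164 + c) (y(c) = (2*c)*(164 + c) = 2*c*(164 + c))
h = 23308/8309 (h = -46616*(-1/16618) = 23308/8309 ≈ 2.8052)
-13150/y(T) + k(-195)/h = -13150*(-1/(226*(164 - 113))) + (2*(-195)*(-92 - 195))/(23308/8309) = -13150/(2*(-113)*51) + (2*(-195)*(-287))*(8309/23308) = -13150/(-11526) + 111930*(8309/23308) = -13150*(-1/11526) + 465013185/11654 = 6575/5763 + 465013185/11654 = 2679947610205/67162002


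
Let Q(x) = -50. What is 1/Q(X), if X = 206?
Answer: -1/50 ≈ -0.020000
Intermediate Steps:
1/Q(X) = 1/(-50) = -1/50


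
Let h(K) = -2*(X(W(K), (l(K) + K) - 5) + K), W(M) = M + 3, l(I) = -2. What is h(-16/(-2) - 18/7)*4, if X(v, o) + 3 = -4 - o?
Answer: 0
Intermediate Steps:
W(M) = 3 + M
X(v, o) = -7 - o (X(v, o) = -3 + (-4 - o) = -7 - o)
h(K) = 0 (h(K) = -2*((-7 - ((-2 + K) - 5)) + K) = -2*((-7 - (-7 + K)) + K) = -2*((-7 + (7 - K)) + K) = -2*(-K + K) = -2*0 = 0)
h(-16/(-2) - 18/7)*4 = 0*4 = 0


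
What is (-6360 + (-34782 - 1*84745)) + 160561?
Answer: 34674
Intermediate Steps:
(-6360 + (-34782 - 1*84745)) + 160561 = (-6360 + (-34782 - 84745)) + 160561 = (-6360 - 119527) + 160561 = -125887 + 160561 = 34674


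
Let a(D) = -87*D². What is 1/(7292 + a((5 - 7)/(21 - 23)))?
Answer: 1/7205 ≈ 0.00013879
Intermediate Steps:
1/(7292 + a((5 - 7)/(21 - 23))) = 1/(7292 - 87*(5 - 7)²/(21 - 23)²) = 1/(7292 - 87*1²) = 1/(7292 - 87*1) = 1/(7292 - 87) = 1/7205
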